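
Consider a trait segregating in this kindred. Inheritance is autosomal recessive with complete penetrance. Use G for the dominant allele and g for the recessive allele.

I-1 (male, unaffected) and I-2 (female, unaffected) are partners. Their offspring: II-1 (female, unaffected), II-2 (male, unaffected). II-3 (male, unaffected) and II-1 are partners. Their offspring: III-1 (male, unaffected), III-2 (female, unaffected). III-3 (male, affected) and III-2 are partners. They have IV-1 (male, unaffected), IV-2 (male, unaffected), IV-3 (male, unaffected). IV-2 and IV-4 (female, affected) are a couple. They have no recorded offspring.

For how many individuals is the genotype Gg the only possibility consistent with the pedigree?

3

Obligate heterozygotes: IV-1 is unaffected so carries G and received g from III-3 (gg), so IV-1 is Gg; IV-2 is unaffected so carries G and received g from III-3 (gg), so IV-2 is Gg; IV-3 is unaffected so carries G and received g from III-3 (gg), so IV-3 is Gg.
Every other individual is either homozygous by phenotype or has at least one consistent homozygous assignment, so the count is 3.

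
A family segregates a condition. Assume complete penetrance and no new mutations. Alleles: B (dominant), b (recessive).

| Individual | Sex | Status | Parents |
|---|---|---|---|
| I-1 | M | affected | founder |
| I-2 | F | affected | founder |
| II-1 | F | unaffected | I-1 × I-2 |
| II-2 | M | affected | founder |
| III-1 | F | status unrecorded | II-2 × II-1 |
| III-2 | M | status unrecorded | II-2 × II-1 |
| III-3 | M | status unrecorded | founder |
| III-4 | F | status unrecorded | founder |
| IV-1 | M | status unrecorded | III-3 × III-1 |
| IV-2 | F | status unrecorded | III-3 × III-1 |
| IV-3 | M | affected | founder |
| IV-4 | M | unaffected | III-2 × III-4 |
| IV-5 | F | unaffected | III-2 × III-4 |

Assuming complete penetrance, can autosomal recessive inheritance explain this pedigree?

Under autosomal recessive, II-1 (unaffected, female) cannot arise from I-1 (affected) × I-2 (affected).

No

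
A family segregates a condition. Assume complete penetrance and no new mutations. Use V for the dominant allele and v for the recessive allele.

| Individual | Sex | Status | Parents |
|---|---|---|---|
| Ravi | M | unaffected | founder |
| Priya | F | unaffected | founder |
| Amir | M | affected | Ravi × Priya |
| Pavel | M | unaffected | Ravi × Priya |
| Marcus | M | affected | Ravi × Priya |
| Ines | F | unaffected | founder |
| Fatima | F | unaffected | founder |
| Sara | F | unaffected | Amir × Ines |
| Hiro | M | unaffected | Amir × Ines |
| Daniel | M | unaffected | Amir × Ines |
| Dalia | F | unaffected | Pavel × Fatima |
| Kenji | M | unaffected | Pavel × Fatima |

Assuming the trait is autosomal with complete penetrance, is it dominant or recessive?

recessive

Ravi and Priya are both unaffected yet have an affected child Amir. Under dominance, an affected child requires at least one affected parent, so the trait cannot be dominant.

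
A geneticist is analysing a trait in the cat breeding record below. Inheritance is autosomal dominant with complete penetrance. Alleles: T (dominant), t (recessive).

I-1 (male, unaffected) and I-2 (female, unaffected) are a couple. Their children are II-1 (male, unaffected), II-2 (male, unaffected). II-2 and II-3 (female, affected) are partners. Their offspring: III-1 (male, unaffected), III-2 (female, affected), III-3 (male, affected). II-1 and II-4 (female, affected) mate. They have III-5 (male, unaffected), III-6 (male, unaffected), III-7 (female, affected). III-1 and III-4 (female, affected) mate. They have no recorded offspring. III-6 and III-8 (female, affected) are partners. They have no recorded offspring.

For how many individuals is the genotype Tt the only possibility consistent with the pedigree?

Obligate heterozygotes: II-3 is affected so carries T and passed t to III-1 (tt), so II-3 is Tt; II-4 is affected so carries T and passed t to III-5 (tt), so II-4 is Tt; III-2 is affected so carries T and received t from II-2 (tt), so III-2 is Tt; III-3 is affected so carries T and received t from II-2 (tt), so III-3 is Tt; III-7 is affected so carries T and received t from II-1 (tt), so III-7 is Tt.
Every other individual is either homozygous by phenotype or has at least one consistent homozygous assignment, so the count is 5.

5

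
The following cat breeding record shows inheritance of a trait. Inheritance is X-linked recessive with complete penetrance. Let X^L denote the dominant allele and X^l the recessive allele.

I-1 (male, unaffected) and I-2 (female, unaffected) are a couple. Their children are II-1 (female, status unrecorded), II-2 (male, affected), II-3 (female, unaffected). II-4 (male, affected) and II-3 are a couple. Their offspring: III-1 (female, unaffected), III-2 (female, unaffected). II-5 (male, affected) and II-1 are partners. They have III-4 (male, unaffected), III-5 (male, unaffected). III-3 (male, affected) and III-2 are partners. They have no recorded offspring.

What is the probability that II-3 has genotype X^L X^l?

1/5

I-1 is unaffected, so I-1 is X^L Y.
I-2 is unaffected so carries L and passed l to II-2 (X^l Y), so I-2 is X^L X^l.
Their cross gives offspring ratios 1/2 X^L X^L : 1/2 X^L X^l. Conditioning on II-3 being unaffected, P(X^L X^l) = 1/2 / 1 = 1/2 before taking II-3's own offspring into account.
II-4 is affected, so II-4 is X^l Y.
Now use II-3's offspring. Probability of each recorded status — unaffected daughter III-1: 1/2 if II-3 is X^L X^l, 1 if X^L X^L; unaffected daughter III-2: 1/2 if II-3 is X^L X^l, 1 if X^L X^L.
Bayes: P(X^L X^l) = 1/2·1/4 / (1/2·1/4 + 1/2·1) = 1/5.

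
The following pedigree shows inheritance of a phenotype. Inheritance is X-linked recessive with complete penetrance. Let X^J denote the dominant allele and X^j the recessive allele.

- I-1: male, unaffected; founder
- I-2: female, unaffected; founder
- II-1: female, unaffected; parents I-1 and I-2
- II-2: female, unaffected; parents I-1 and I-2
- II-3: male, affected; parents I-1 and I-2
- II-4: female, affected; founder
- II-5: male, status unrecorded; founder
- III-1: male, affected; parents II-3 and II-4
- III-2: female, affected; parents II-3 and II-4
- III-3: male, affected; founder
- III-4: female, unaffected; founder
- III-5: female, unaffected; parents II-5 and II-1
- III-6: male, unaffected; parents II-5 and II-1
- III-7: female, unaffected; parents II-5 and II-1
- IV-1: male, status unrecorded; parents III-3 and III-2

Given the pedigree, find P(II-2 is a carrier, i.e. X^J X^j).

I-1 is unaffected, so I-1 is X^J Y.
I-2 is unaffected so carries J and passed j to II-3 (X^j Y), so I-2 is X^J X^j.
Their cross gives offspring ratios 1/2 X^J X^J : 1/2 X^J X^j. Conditioning on II-2 being unaffected, P(X^J X^j) = 1/2 / 1 = 1/2.

1/2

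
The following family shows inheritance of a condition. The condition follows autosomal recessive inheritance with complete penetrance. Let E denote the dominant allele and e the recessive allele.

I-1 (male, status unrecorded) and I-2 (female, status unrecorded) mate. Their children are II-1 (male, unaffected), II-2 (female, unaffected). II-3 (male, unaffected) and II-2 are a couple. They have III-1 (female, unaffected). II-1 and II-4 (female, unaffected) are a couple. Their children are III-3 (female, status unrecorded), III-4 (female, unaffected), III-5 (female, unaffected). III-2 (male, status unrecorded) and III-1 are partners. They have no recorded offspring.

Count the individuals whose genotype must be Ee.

No individual's genotype is forced to Ee by the pedigree, so the count is 0.

0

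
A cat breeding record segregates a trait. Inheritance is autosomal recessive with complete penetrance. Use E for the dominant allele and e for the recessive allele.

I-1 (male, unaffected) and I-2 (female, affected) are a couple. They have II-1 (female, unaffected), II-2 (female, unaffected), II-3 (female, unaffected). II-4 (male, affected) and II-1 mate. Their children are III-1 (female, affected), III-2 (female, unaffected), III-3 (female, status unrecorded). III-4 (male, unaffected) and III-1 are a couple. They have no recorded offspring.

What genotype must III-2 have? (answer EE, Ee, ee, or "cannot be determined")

From phenotype alone, III-2 is EE or Ee.
III-2 is unaffected so carries E and received e from II-4 (ee), so III-2 is Ee.

Ee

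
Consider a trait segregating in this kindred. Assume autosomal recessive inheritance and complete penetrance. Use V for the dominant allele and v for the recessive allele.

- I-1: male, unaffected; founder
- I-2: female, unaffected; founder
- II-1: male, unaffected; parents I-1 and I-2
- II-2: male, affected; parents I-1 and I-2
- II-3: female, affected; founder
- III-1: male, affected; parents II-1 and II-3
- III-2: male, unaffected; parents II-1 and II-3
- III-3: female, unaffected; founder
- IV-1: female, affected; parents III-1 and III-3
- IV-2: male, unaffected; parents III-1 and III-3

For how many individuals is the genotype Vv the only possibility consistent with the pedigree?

6

Obligate heterozygotes: I-1 is unaffected so carries V and passed v to II-2 (vv), so I-1 is Vv; I-2 is unaffected so carries V and passed v to II-2 (vv), so I-2 is Vv; II-1 is unaffected so carries V and passed v to III-1 (vv), so II-1 is Vv; III-2 is unaffected so carries V and received v from II-3 (vv), so III-2 is Vv; III-3 is unaffected so carries V and passed v to IV-1 (vv), so III-3 is Vv; IV-2 is unaffected so carries V and received v from III-1 (vv), so IV-2 is Vv.
Every other individual is either homozygous by phenotype or has at least one consistent homozygous assignment, so the count is 6.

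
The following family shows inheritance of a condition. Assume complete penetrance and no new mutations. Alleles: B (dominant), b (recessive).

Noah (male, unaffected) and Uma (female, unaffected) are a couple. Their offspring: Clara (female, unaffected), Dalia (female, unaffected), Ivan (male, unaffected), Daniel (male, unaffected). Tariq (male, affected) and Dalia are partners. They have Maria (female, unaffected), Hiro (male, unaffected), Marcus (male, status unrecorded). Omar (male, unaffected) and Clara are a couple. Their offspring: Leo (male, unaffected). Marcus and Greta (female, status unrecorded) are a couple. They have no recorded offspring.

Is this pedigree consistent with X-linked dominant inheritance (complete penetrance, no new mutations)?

Under X-linked dominant, Maria (unaffected, female) cannot arise from Tariq (affected) × Dalia (unaffected).

No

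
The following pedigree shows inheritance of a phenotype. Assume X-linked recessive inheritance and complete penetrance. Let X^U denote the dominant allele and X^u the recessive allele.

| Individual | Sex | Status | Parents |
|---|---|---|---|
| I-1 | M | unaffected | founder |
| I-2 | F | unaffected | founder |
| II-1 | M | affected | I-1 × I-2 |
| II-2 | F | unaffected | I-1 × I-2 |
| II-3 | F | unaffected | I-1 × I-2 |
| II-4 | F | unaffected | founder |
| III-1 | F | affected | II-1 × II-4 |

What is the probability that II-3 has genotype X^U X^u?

I-1 is unaffected, so I-1 is X^U Y.
I-2 is unaffected so carries U and passed u to II-1 (X^u Y), so I-2 is X^U X^u.
Their cross gives offspring ratios 1/2 X^U X^U : 1/2 X^U X^u. Conditioning on II-3 being unaffected, P(X^U X^u) = 1/2 / 1 = 1/2.

1/2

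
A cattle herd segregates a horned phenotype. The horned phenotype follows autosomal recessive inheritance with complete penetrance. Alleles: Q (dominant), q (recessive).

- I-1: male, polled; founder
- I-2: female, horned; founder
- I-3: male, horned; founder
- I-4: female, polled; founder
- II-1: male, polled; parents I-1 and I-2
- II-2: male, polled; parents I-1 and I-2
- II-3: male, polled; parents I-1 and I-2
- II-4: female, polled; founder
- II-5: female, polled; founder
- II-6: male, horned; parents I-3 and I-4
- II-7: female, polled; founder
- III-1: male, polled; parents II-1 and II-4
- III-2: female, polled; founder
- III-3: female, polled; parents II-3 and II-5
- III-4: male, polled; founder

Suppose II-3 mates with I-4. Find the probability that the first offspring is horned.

II-3 is polled so carries Q and received q from I-2 (qq), so II-3 is Qq.
I-4 is polled so carries Q and passed q to II-6 (qq), so I-4 is Qq.
The cross gives 1/4 QQ : 1/2 Qq : 1/4 qq, so P(offspring is horned) = 1/4.

1/4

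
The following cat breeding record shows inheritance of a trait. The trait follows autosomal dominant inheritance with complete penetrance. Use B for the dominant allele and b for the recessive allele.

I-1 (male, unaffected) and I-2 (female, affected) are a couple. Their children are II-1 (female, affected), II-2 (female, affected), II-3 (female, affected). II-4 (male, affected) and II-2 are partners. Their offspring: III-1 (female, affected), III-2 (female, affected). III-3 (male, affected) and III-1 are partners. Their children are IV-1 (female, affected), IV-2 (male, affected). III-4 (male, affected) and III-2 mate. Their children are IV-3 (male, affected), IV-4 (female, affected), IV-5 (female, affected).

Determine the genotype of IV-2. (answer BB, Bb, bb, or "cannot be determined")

cannot be determined

IV-2's phenotype allows BB or Bb, and no parent or child forces a single allele at both positions; consistent genotype assignments exist with IV-2 as BB or Bb.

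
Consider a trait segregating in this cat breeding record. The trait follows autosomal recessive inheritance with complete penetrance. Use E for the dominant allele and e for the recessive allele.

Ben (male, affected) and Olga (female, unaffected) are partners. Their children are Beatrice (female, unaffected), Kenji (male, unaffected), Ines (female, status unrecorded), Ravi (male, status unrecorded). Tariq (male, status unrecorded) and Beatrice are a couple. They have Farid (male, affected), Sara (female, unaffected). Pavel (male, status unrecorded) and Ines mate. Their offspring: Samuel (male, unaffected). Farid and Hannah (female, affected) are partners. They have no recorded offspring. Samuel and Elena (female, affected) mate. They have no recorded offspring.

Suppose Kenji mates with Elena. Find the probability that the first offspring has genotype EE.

Kenji is unaffected so carries E and received e from Ben (ee), so Kenji is Ee.
Elena is affected, so Elena is ee.
The cross gives 1/2 Ee : 1/2 ee, so P(offspring has genotype EE) = 0.

0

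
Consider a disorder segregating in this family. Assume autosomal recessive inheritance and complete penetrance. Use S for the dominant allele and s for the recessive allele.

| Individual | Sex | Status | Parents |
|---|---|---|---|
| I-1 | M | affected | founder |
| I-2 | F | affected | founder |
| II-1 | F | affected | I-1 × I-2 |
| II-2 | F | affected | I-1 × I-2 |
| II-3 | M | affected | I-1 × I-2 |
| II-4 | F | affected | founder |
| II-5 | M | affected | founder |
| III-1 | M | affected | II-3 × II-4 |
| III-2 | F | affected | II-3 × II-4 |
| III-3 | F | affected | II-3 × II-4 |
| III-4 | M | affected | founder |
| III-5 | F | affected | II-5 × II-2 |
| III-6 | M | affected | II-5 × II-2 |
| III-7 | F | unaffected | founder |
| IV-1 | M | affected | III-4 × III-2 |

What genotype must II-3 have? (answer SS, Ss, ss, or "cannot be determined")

ss

II-3 is affected, so II-3 is ss.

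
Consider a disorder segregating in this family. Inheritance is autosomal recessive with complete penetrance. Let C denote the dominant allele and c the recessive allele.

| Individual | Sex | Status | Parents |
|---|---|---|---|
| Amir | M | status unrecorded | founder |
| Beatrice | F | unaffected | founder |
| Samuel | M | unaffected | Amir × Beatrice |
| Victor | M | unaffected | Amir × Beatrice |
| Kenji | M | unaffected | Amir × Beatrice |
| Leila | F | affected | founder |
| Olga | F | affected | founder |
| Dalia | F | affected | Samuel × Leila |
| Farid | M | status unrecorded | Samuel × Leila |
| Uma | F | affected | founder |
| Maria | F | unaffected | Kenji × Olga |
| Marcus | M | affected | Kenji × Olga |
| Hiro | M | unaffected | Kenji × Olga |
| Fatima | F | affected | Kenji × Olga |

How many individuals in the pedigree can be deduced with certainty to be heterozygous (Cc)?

Obligate heterozygotes: Samuel is unaffected so carries C and passed c to Dalia (cc), so Samuel is Cc; Kenji is unaffected so carries C and passed c to Marcus (cc), so Kenji is Cc; Maria is unaffected so carries C and received c from Olga (cc), so Maria is Cc; Hiro is unaffected so carries C and received c from Olga (cc), so Hiro is Cc.
Every other individual is either homozygous by phenotype or has at least one consistent homozygous assignment, so the count is 4.

4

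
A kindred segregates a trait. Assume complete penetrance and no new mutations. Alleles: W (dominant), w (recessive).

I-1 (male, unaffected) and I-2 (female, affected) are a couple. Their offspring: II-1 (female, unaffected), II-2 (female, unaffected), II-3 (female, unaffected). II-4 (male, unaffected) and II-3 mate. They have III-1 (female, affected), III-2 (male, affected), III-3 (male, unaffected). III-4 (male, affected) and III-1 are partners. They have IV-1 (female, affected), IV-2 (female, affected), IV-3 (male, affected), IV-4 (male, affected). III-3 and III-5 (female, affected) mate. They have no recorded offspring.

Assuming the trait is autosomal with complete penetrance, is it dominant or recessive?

II-4 and II-3 are both unaffected yet have an affected child III-1. Under dominance, an affected child requires at least one affected parent, so the trait cannot be dominant.

recessive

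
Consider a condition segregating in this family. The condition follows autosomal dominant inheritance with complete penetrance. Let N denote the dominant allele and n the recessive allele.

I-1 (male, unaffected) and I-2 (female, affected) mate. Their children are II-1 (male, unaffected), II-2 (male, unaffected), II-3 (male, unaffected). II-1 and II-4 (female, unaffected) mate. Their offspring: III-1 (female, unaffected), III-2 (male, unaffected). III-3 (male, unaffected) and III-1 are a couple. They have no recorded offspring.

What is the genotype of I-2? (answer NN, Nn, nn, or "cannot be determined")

From phenotype alone, I-2 is NN or Nn.
I-2 is affected so carries N and passed n to II-1 (nn), so I-2 is Nn.

Nn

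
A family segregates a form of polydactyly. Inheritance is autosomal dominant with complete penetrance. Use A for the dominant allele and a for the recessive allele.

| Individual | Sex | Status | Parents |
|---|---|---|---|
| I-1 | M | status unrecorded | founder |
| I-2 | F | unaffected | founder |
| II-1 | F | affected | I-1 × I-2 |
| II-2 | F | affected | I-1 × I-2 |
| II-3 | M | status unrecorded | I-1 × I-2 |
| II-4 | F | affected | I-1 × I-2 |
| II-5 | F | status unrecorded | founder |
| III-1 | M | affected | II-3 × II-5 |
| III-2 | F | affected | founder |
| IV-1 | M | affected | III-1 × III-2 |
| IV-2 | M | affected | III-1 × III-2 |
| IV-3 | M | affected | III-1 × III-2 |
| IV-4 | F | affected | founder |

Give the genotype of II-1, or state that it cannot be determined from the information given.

Aa

From phenotype alone, II-1 is AA or Aa.
II-1 is affected so carries A and received a from I-2 (aa), so II-1 is Aa.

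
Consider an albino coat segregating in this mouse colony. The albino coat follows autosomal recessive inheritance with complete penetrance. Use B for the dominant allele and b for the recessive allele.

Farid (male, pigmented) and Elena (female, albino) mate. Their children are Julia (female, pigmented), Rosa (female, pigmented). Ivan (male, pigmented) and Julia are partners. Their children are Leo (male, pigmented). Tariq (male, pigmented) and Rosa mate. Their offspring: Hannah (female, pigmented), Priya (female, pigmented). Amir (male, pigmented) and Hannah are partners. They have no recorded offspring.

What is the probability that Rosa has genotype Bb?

Rosa is pigmented so carries B and received b from Elena (bb), so Rosa is Bb, giving P(Bb) = 1.

1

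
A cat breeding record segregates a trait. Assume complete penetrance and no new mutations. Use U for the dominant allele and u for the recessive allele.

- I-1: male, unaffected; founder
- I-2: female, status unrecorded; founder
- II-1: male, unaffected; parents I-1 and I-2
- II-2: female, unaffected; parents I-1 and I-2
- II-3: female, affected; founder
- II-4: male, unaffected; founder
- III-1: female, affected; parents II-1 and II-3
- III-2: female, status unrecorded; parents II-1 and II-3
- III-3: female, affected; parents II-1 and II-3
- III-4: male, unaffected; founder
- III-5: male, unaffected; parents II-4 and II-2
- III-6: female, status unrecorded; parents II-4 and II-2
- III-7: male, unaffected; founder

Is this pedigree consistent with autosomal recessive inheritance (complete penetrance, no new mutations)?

Yes

A consistent assignment under autosomal recessive exists: I-1 UU, I-2 Uu, II-1 Uu, II-2 UU, II-3 uu, II-4 UU, III-1 uu, III-2 Uu, III-3 uu, III-4 UU, III-5 UU, III-6 UU, III-7 UU.
In this assignment every recorded phenotype matches its genotype and every non-founder's genotype is obtainable from its parents' genotypes, so the pedigree is consistent.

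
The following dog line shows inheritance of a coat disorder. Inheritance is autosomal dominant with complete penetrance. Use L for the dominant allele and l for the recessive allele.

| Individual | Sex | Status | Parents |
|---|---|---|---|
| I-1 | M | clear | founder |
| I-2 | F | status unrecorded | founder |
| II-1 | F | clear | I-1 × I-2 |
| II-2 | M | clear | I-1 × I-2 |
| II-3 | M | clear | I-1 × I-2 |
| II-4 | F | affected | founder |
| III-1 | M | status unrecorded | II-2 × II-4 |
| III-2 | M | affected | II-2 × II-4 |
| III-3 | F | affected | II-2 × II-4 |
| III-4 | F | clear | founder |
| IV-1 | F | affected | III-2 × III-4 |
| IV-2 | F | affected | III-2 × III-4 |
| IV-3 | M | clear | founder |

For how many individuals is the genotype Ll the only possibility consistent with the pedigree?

Obligate heterozygotes: III-2 is affected so carries L and received l from II-2 (ll), so III-2 is Ll; III-3 is affected so carries L and received l from II-2 (ll), so III-3 is Ll; IV-1 is affected so carries L and received l from III-4 (ll), so IV-1 is Ll; IV-2 is affected so carries L and received l from III-4 (ll), so IV-2 is Ll.
Every other individual is either homozygous by phenotype or has at least one consistent homozygous assignment, so the count is 4.

4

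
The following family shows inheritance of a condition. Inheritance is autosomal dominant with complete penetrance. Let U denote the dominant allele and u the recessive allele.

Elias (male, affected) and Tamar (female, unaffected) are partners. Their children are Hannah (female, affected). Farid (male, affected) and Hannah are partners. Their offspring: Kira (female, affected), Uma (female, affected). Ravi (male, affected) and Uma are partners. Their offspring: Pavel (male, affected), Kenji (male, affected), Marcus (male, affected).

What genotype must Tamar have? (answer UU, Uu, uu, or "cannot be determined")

uu

Tamar is unaffected, so Tamar is uu.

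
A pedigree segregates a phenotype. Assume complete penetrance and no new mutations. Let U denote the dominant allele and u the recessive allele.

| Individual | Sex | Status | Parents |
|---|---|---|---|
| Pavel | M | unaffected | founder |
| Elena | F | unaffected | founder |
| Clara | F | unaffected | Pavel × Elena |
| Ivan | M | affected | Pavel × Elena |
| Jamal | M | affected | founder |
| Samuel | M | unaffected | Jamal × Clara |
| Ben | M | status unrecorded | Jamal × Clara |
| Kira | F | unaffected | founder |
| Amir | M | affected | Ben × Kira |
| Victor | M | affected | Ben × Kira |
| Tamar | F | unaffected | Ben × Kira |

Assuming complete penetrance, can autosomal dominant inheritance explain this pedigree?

Under autosomal dominant, Ivan (affected, male) cannot arise from Pavel (unaffected) × Elena (unaffected).

No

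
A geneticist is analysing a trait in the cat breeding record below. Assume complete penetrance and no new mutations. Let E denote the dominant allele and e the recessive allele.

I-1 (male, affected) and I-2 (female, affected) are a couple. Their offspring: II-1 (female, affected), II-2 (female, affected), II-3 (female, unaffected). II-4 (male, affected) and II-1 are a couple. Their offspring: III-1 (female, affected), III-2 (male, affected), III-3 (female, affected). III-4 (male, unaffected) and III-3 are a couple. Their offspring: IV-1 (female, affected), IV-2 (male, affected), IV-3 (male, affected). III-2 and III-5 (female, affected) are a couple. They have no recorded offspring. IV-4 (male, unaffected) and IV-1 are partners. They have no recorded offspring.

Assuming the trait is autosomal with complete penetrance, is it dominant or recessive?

dominant

I-1 and I-2 are both affected yet have an unaffected child II-3. Under a recessive model two affected parents are homozygous and every child would be affected, so the trait cannot be recessive.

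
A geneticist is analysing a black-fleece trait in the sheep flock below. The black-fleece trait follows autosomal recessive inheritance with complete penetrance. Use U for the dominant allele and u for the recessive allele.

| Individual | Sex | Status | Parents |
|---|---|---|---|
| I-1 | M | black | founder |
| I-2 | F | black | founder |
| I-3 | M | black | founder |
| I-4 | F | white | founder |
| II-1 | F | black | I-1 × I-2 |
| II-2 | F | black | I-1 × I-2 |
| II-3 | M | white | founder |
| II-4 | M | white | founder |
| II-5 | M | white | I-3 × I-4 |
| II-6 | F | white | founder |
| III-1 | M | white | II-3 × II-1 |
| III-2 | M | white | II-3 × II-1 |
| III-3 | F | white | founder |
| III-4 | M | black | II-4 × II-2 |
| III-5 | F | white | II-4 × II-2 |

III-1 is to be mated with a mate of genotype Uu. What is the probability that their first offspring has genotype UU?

III-1 is white so carries U and received u from II-1 (uu), so III-1 is Uu.
The cross gives 1/4 UU : 1/2 Uu : 1/4 uu, so P(offspring has genotype UU) = 1/4.

1/4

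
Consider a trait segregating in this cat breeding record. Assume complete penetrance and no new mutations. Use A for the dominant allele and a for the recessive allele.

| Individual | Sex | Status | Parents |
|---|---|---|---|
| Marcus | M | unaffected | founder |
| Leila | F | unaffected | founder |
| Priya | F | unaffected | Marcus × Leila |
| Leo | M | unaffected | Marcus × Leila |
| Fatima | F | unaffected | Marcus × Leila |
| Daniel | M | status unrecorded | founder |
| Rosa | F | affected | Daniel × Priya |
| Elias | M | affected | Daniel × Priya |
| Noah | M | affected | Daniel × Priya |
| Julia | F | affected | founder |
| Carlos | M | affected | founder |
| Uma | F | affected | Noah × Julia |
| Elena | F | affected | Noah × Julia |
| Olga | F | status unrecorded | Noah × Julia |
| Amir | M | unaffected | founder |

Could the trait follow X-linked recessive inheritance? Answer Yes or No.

A consistent assignment under X-linked recessive exists: Marcus X^A Y, Leila X^A X^a, Priya X^A X^a, Leo X^A Y, Fatima X^A X^A, Daniel X^a Y, Rosa X^a X^a, Elias X^a Y, Noah X^a Y, Julia X^a X^a, Carlos X^a Y, Uma X^a X^a, Elena X^a X^a, Olga X^a X^a, Amir X^A Y.
In this assignment every recorded phenotype matches its genotype and every non-founder's genotype is obtainable from its parents' genotypes, so the pedigree is consistent.

Yes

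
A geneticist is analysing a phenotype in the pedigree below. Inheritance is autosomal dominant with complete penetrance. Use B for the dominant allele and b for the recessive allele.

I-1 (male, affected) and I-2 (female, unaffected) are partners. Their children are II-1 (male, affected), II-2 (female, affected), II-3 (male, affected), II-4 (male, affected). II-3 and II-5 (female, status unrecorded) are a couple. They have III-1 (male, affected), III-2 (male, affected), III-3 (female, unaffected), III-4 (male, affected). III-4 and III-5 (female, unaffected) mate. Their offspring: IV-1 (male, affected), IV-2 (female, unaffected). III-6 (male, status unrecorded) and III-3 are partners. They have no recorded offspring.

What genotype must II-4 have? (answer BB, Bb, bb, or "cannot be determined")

Bb

From phenotype alone, II-4 is BB or Bb.
II-4 is affected so carries B and received b from I-2 (bb), so II-4 is Bb.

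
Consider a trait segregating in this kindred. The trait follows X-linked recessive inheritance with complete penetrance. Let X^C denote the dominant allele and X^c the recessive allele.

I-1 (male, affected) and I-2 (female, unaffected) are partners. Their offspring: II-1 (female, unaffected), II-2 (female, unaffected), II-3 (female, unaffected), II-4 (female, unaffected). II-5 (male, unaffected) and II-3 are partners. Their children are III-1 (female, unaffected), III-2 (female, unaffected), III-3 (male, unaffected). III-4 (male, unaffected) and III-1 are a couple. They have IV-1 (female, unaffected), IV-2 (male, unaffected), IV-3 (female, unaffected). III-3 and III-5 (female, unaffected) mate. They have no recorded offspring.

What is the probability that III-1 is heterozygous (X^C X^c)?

II-5 is unaffected, so II-5 is X^C Y.
II-3 is unaffected so carries C and received c from I-1 (X^c Y), so II-3 is X^C X^c.
Their cross gives offspring ratios 1/2 X^C X^C : 1/2 X^C X^c. Conditioning on III-1 being unaffected, P(X^C X^c) = 1/2 / 1 = 1/2 before taking III-1's own offspring into account.
III-4 is unaffected, so III-4 is X^C Y.
Now use III-1's offspring. Probability of each recorded status — unaffected son IV-2: 1/2 if III-1 is X^C X^c, 1 if X^C X^C. (IV-1, IV-3: equally likely either way, so uninformative.)
Bayes: P(X^C X^c) = 1/2·1/2 / (1/2·1/2 + 1/2·1) = 1/3.

1/3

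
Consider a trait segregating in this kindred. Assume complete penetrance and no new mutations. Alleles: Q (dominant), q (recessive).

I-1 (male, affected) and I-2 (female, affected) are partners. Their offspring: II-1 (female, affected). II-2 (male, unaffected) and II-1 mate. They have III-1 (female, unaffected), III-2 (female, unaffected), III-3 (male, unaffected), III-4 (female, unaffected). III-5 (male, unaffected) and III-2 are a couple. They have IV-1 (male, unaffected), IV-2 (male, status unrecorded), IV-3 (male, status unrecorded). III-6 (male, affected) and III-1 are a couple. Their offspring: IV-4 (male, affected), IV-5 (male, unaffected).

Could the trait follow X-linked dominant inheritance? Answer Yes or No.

No

Under X-linked dominant, IV-4 (affected, male) cannot arise from III-6 (affected) × III-1 (unaffected).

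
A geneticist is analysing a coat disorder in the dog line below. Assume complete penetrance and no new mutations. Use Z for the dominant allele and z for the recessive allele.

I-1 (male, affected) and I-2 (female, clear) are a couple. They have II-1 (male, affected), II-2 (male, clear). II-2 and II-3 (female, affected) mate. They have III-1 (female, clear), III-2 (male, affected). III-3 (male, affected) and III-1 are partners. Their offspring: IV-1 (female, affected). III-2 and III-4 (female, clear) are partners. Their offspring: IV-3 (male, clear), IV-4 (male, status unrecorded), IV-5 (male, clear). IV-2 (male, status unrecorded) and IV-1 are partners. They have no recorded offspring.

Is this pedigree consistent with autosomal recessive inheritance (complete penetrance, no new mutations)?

Yes

A consistent assignment under autosomal recessive exists: I-1 zz, I-2 Zz, II-1 zz, II-2 Zz, II-3 zz, III-1 Zz, III-2 zz, III-3 zz, III-4 ZZ, IV-1 zz, IV-2 ZZ, IV-3 Zz, IV-4 Zz, IV-5 Zz.
In this assignment every recorded phenotype matches its genotype and every non-founder's genotype is obtainable from its parents' genotypes, so the pedigree is consistent.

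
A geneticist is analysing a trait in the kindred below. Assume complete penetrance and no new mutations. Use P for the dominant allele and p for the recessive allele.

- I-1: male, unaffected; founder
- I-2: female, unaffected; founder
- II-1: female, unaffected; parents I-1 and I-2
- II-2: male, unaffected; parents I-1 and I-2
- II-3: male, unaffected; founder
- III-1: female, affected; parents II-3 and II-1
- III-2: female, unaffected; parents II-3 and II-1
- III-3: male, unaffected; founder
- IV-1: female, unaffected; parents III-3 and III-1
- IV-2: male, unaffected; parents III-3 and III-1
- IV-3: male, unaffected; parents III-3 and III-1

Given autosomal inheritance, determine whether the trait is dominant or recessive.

II-3 and II-1 are both unaffected yet have an affected child III-1. Under dominance, an affected child requires at least one affected parent, so the trait cannot be dominant.

recessive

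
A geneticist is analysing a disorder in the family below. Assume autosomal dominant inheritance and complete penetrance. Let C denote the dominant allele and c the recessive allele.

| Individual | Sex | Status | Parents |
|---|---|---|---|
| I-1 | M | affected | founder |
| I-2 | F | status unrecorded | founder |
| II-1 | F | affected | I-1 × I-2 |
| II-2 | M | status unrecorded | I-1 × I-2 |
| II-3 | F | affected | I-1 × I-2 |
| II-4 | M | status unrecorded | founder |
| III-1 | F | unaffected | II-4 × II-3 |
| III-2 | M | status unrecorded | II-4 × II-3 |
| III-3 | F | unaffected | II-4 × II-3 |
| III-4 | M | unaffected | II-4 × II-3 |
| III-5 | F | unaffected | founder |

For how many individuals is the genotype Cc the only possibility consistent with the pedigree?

Obligate heterozygotes: II-3 is affected so carries C and passed c to III-1 (cc), so II-3 is Cc.
Every other individual is either homozygous by phenotype or has at least one consistent homozygous assignment, so the count is 1.

1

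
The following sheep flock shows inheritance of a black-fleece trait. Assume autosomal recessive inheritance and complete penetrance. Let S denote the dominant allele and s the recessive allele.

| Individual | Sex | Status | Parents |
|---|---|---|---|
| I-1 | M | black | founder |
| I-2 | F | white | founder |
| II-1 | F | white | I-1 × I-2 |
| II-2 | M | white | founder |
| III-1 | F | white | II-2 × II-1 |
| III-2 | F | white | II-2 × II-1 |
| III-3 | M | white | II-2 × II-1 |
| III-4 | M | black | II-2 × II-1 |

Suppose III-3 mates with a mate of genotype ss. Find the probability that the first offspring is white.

2/3

II-2 is white so carries S and passed s to III-4 (ss), so II-2 is Ss.
II-1 is white so carries S and received s from I-1 (ss), so II-1 is Ss.
III-3 is a white offspring of II-2 (Ss) × II-1 (Ss), whose cross gives 1/4 SS : 1/2 Ss : 1/4 ss; conditioning on being white, III-3 is SS with probability 1/3, Ss with probability 2/3.
Summing over parental genotype combinations, P(offspring is white) = 1/3·1 + 2/3·1/2 = 2/3.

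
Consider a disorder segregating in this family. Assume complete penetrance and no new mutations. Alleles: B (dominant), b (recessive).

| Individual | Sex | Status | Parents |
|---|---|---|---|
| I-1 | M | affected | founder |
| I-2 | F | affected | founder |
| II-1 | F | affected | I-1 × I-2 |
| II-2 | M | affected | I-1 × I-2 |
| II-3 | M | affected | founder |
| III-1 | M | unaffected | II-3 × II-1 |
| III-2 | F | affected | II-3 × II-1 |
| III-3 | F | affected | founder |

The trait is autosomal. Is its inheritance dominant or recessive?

II-3 and II-1 are both affected yet have an unaffected child III-1. Under a recessive model two affected parents are homozygous and every child would be affected, so the trait cannot be recessive.

dominant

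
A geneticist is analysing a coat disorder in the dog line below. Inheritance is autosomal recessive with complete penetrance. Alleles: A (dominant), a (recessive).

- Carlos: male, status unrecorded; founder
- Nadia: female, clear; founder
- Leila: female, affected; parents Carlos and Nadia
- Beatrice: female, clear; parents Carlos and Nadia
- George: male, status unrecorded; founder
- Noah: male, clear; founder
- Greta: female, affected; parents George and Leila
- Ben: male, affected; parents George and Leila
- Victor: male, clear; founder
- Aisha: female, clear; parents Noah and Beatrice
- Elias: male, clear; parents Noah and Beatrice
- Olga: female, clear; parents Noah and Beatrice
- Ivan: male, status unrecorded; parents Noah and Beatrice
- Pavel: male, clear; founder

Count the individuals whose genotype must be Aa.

Obligate heterozygotes: Nadia is clear so carries A and passed a to Leila (aa), so Nadia is Aa.
Every other individual is either homozygous by phenotype or has at least one consistent homozygous assignment, so the count is 1.

1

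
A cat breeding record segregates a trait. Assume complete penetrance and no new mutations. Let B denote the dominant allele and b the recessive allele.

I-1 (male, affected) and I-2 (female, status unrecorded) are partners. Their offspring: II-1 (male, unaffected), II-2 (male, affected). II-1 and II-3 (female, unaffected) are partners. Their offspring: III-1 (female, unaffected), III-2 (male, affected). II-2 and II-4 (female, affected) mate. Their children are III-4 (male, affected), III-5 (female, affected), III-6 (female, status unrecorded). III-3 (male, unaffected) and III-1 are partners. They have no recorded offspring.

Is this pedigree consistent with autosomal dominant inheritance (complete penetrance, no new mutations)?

Under autosomal dominant, III-2 (affected, male) cannot arise from II-1 (unaffected) × II-3 (unaffected).

No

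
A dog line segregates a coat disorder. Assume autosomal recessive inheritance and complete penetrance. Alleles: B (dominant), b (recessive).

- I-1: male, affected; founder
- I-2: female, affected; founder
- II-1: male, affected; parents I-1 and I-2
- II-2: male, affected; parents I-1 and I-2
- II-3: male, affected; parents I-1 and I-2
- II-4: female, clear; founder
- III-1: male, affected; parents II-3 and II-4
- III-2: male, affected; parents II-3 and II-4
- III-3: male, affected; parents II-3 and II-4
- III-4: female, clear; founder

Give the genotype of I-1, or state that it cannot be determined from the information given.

bb

I-1 is affected, so I-1 is bb.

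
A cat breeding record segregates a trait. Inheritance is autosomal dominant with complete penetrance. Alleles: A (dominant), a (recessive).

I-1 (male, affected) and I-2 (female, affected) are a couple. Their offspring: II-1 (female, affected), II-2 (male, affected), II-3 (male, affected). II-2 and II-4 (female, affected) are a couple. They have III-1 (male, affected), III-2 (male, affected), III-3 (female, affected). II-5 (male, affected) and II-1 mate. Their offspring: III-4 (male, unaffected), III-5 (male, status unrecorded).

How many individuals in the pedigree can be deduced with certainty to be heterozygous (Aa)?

Obligate heterozygotes: II-1 is affected so carries A and passed a to III-4 (aa), so II-1 is Aa; II-5 is affected so carries A and passed a to III-4 (aa), so II-5 is Aa.
Every other individual is either homozygous by phenotype or has at least one consistent homozygous assignment, so the count is 2.

2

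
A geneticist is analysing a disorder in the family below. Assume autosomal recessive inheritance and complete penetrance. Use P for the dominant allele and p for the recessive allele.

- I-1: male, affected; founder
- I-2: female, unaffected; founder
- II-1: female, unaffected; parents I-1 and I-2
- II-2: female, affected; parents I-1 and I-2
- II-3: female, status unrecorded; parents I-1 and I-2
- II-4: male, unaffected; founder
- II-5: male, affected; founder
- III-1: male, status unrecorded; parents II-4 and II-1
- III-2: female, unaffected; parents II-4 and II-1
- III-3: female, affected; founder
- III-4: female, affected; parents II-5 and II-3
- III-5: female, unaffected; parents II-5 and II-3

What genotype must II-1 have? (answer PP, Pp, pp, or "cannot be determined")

Pp

From phenotype alone, II-1 is PP or Pp.
II-1 is unaffected so carries P and received p from I-1 (pp), so II-1 is Pp.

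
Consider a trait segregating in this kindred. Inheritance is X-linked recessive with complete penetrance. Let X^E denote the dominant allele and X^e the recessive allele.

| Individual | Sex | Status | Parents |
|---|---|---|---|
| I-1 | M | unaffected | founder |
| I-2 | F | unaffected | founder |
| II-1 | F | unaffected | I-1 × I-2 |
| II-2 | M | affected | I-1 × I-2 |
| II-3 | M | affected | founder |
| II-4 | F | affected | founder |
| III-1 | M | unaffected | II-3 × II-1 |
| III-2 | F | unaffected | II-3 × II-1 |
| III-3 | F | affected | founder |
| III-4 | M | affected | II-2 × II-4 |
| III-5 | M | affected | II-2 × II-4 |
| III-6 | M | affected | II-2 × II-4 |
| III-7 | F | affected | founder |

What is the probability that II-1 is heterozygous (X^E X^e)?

1/5

I-1 is unaffected, so I-1 is X^E Y.
I-2 is unaffected so carries E and passed e to II-2 (X^e Y), so I-2 is X^E X^e.
Their cross gives offspring ratios 1/2 X^E X^E : 1/2 X^E X^e. Conditioning on II-1 being unaffected, P(X^E X^e) = 1/2 / 1 = 1/2 before taking II-1's own offspring into account.
II-3 is affected, so II-3 is X^e Y.
Now use II-1's offspring. Probability of each recorded status — unaffected son III-1: 1/2 if II-1 is X^E X^e, 1 if X^E X^E; unaffected daughter III-2: 1/2 if II-1 is X^E X^e, 1 if X^E X^E.
Bayes: P(X^E X^e) = 1/2·1/4 / (1/2·1/4 + 1/2·1) = 1/5.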